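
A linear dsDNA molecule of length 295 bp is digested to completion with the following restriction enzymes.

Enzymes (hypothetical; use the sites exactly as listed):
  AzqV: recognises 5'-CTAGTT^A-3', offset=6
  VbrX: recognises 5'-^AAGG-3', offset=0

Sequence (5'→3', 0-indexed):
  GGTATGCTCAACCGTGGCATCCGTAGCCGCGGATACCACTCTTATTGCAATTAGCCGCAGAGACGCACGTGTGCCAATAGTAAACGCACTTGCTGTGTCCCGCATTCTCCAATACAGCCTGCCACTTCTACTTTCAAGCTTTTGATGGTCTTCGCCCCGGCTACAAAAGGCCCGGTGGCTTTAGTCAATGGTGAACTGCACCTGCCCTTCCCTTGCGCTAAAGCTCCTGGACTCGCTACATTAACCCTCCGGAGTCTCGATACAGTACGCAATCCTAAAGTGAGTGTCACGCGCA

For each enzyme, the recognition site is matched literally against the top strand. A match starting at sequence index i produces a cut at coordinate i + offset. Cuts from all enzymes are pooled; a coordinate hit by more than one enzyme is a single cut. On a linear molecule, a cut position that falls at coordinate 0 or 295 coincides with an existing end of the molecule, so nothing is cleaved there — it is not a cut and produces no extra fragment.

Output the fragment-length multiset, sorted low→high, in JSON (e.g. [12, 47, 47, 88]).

[129,166]

Site scan:
  AzqV (CTAGTTA, off=6): no sites
  VbrX AAGG/0: at [166] ⇒ [166]

Pooled cuts: [166]

Fragment lengths:
  [0,166): 166 bp
  [166,295): 129 bp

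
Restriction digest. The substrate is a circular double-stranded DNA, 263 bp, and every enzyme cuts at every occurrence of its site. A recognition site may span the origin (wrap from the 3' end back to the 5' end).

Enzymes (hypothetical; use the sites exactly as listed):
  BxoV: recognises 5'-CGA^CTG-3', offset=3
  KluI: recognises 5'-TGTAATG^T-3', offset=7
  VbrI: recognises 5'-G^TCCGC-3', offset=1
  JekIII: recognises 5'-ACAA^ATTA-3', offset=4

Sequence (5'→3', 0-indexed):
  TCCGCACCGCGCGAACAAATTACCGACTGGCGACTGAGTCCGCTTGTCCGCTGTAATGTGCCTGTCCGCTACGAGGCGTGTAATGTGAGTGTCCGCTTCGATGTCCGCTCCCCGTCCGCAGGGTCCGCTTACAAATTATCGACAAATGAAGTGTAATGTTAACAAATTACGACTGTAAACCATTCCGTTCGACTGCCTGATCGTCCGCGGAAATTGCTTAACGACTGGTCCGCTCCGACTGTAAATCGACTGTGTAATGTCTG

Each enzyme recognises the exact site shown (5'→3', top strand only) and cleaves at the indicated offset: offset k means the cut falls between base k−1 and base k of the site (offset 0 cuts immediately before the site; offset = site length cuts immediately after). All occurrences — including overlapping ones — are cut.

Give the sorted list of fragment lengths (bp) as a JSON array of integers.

[4,4,5,6,6,7,7,7,8,8,9,10,10,11,11,11,11,12,12,18,20,21,21,24]

Per-enzyme occurrences:
  BxoV CGACTG/3: at [23, 30, 169, 189, 221, 235, 246] ⇒ [26, 33, 172, 192, 224, 238, 249]
  KluI TGTAATGT/7: at [51, 78, 151, 252] ⇒ [58, 85, 158, 259]
  VbrI GTCCGC/1: at [37, 45, 63, 90, 102, 113, 122, 202, 227, 262] ⇒ [0, 38, 46, 64, 91, 103, 114, 123, 203, 228]
  JekIII ACAAATTA/4: at [14, 130, 161] ⇒ [18, 134, 165]

Pooled cuts: [0, 18, 26, 33, 38, 46, 58, 64, 85, 91, 103, 114, 123, 134, 158, 165, 172, 192, 203, 224, 228, 238, 249, 259]

Fragments:
  0→18: 18 bp
  18→26: 8 bp
  26→33: 7 bp
  33→38: 5 bp
  38→46: 8 bp
  46→58: 12 bp
  58→64: 6 bp
  64→85: 21 bp
  85→91: 6 bp
  91→103: 12 bp
  103→114: 11 bp
  114→123: 9 bp
  123→134: 11 bp
  134→158: 24 bp
  158→165: 7 bp
  165→172: 7 bp
  172→192: 20 bp
  192→203: 11 bp
  203→224: 21 bp
  224→228: 4 bp
  228→238: 10 bp
  238→249: 11 bp
  249→259: 10 bp
  259→0 (wrap): 263-259+0 = 4 bp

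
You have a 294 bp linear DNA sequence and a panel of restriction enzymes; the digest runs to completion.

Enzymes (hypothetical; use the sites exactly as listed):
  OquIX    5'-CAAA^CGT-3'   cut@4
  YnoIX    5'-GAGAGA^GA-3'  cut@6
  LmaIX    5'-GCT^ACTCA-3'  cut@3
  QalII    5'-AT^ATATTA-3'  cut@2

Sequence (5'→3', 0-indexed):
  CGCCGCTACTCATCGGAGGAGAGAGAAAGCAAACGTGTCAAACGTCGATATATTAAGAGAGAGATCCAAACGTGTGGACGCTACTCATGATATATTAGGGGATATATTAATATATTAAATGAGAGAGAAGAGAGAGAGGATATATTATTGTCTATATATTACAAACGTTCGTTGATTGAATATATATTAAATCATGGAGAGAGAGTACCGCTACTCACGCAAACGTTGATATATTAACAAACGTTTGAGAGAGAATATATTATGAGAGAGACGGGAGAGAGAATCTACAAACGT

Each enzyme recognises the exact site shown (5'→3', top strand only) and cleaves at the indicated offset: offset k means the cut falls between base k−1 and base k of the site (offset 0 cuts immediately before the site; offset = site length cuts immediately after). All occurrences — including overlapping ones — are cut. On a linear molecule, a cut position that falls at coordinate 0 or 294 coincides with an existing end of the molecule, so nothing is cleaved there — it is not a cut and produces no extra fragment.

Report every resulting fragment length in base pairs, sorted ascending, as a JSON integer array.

[3,4,6,7,7,7,8,8,9,9,9,9,10,10,11,11,11,11,11,12,12,13,13,14,15,17,18,19]

Scan for sites:
  OquIX CAAACGT/4: at [29, 38, 66, 161, 219, 237, 287] ⇒ [33, 42, 70, 165, 223, 241, 291]
  YnoIX GAGAGAGA/6: at [18, 56, 120, 129, 196, 246, 263, 274] ⇒ [24, 62, 126, 135, 202, 252, 269, 280]
  LmaIX GCTACTCA/3: at [4, 79, 209] ⇒ [7, 82, 212]
  QalII ATATATTA/2: at [47, 89, 101, 109, 139, 153, 181, 228, 254] ⇒ [49, 91, 103, 111, 141, 155, 183, 230, 256]

All cut coordinates (distinct, sorted): [7, 24, 33, 42, 49, 62, 70, 82, 91, 103, 111, 126, 135, 141, 155, 165, 183, 202, 212, 223, 230, 241, 252, 256, 269, 280, 291]

Fragments:
  [0,7): 7 bp
  [7,24): 17 bp
  [24,33): 9 bp
  [33,42): 9 bp
  [42,49): 7 bp
  [49,62): 13 bp
  [62,70): 8 bp
  [70,82): 12 bp
  [82,91): 9 bp
  [91,103): 12 bp
  [103,111): 8 bp
  [111,126): 15 bp
  [126,135): 9 bp
  [135,141): 6 bp
  [141,155): 14 bp
  [155,165): 10 bp
  [165,183): 18 bp
  [183,202): 19 bp
  [202,212): 10 bp
  [212,223): 11 bp
  [223,230): 7 bp
  [230,241): 11 bp
  [241,252): 11 bp
  [252,256): 4 bp
  [256,269): 13 bp
  [269,280): 11 bp
  [280,291): 11 bp
  [291,294): 3 bp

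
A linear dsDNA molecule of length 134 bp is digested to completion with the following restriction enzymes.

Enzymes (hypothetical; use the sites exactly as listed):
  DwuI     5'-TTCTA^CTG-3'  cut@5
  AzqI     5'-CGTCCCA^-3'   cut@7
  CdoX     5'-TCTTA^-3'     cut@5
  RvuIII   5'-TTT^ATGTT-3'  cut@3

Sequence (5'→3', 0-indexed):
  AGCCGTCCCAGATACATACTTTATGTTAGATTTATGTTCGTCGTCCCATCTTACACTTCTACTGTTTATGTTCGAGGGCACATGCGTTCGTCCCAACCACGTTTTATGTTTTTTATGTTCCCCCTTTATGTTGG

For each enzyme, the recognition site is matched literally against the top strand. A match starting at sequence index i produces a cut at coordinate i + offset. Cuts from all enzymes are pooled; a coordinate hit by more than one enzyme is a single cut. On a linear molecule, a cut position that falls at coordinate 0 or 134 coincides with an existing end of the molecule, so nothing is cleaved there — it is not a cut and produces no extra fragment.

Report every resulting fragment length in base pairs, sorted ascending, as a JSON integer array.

[5,6,7,8,9,10,10,11,12,13,15,28]

Scan for sites:
  DwuI (TTCTACTG, off=5): starts [56] → cuts [61]
  AzqI (CGTCCCA, off=7): starts [3, 41, 88] → cuts [10, 48, 95]
  CdoX (TCTTA, off=5): starts [48] → cuts [53]
  RvuIII (TTTATGTT, off=3): starts [19, 30, 64, 102, 111, 124] → cuts [22, 33, 67, 105, 114, 127]

Pooled cuts: [10, 22, 33, 48, 53, 61, 67, 95, 105, 114, 127]

Fragments:
  [0,10): 10 bp
  [10,22): 12 bp
  [22,33): 11 bp
  [33,48): 15 bp
  [48,53): 5 bp
  [53,61): 8 bp
  [61,67): 6 bp
  [67,95): 28 bp
  [95,105): 10 bp
  [105,114): 9 bp
  [114,127): 13 bp
  [127,134): 7 bp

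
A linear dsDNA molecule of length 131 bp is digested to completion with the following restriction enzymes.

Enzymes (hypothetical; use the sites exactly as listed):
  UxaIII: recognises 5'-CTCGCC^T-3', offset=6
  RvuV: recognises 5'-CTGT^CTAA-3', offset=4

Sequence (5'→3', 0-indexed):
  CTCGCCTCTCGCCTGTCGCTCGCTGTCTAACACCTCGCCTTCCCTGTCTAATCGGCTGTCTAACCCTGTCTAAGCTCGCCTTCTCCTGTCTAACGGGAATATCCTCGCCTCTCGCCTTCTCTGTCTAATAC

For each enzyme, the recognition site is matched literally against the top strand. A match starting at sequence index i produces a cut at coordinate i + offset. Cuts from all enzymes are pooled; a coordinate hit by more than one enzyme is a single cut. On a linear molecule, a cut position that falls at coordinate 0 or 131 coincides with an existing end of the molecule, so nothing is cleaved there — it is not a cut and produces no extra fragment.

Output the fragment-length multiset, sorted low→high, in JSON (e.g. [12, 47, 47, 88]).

Scan for sites:
  UxaIII (CTCGCCT, off=6): starts [0, 7, 33, 74, 103, 110] → cuts [6, 13, 39, 80, 109, 116]
  RvuV (CTGTCTAA, off=4): starts [22, 43, 55, 65, 85, 120] → cuts [26, 47, 59, 69, 89, 124]

All cut coordinates (distinct, sorted): [6, 13, 26, 39, 47, 59, 69, 80, 89, 109, 116, 124]

Fragment lengths:
  [0,6): 6 bp
  [6,13): 7 bp
  [13,26): 13 bp
  [26,39): 13 bp
  [39,47): 8 bp
  [47,59): 12 bp
  [59,69): 10 bp
  [69,80): 11 bp
  [80,89): 9 bp
  [89,109): 20 bp
  [109,116): 7 bp
  [116,124): 8 bp
  [124,131): 7 bp

[6,7,7,7,8,8,9,10,11,12,13,13,20]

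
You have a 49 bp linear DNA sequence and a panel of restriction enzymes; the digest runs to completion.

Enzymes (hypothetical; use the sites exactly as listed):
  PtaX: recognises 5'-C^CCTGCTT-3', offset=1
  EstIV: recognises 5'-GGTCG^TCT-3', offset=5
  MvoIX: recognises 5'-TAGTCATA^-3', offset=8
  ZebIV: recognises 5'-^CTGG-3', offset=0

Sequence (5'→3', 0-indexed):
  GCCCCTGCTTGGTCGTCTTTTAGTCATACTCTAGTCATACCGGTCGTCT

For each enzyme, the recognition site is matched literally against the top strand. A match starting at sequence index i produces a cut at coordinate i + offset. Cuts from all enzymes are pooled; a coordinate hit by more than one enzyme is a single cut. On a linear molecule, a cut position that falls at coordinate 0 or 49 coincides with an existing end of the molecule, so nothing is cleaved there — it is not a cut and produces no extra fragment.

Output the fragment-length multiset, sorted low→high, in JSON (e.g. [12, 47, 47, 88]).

[3,3,7,11,12,13]

Site scan:
  PtaX CCCTGCTT/1: at [2] ⇒ [3]
  EstIV GGTCGTCT/5: at [10, 41] ⇒ [15, 46]
  MvoIX TAGTCATA/8: at [20, 31] ⇒ [28, 39]
  ZebIV (CTGG, off=0): no sites

Pooled cuts: [3, 15, 28, 39, 46]

Fragments:
  [0,3): 3 bp
  [3,15): 12 bp
  [15,28): 13 bp
  [28,39): 11 bp
  [39,46): 7 bp
  [46,49): 3 bp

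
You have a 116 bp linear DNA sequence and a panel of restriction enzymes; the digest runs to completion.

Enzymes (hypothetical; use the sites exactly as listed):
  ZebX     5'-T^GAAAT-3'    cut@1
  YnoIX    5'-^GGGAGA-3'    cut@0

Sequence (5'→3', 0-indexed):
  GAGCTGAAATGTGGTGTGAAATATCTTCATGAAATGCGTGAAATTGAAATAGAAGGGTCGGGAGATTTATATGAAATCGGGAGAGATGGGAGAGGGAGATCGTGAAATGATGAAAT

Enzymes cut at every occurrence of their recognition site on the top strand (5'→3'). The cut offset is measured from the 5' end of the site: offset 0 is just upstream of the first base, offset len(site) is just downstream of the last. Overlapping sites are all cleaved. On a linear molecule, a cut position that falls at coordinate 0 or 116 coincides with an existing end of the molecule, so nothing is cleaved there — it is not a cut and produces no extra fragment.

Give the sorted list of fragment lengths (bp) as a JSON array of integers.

Per-enzyme occurrences:
  ZebX (TGAAAT, off=1): starts [4, 16, 29, 38, 44, 71, 102, 110] → cuts [5, 17, 30, 39, 45, 72, 103, 111]
  YnoIX (GGGAGA, off=0): starts [59, 78, 87, 93] → cuts [59, 78, 87, 93]

Pooled cuts: [5, 17, 30, 39, 45, 59, 72, 78, 87, 93, 103, 111]

Fragments:
  [0,5): 5 bp
  [5,17): 12 bp
  [17,30): 13 bp
  [30,39): 9 bp
  [39,45): 6 bp
  [45,59): 14 bp
  [59,72): 13 bp
  [72,78): 6 bp
  [78,87): 9 bp
  [87,93): 6 bp
  [93,103): 10 bp
  [103,111): 8 bp
  [111,116): 5 bp

[5,5,6,6,6,8,9,9,10,12,13,13,14]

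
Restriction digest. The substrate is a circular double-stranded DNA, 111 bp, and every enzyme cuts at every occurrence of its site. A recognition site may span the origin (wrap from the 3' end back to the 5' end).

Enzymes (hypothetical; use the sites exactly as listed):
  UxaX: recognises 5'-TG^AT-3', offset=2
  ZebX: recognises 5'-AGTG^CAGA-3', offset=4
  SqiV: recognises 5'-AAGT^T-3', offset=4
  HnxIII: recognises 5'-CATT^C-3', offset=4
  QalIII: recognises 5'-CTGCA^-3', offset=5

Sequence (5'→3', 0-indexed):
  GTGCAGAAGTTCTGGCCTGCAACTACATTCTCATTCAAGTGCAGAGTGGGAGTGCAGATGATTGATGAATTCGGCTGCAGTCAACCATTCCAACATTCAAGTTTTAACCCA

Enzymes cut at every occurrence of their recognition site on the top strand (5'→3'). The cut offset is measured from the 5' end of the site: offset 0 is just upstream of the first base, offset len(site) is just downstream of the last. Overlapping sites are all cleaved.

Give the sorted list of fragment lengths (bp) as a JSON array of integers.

[4,5,6,6,6,7,8,8,10,11,12,13,15]

Per-enzyme occurrences:
  UxaX TGAT/2: at [58, 62] ⇒ [60, 64]
  ZebX AGTGCAGA/4: at [37, 50, 110] ⇒ [3, 41, 54]
  SqiV AAGTT/4: at [6, 98] ⇒ [10, 102]
  HnxIII CATTC/4: at [25, 31, 85, 93] ⇒ [29, 35, 89, 97]
  QalIII CTGCA/5: at [16, 74] ⇒ [21, 79]

All cut coordinates (distinct, sorted): [3, 10, 21, 29, 35, 41, 54, 60, 64, 79, 89, 97, 102]

Fragments:
  3→10: 7 bp
  10→21: 11 bp
  21→29: 8 bp
  29→35: 6 bp
  35→41: 6 bp
  41→54: 13 bp
  54→60: 6 bp
  60→64: 4 bp
  64→79: 15 bp
  79→89: 10 bp
  89→97: 8 bp
  97→102: 5 bp
  102→3 (wrap): 111-102+3 = 12 bp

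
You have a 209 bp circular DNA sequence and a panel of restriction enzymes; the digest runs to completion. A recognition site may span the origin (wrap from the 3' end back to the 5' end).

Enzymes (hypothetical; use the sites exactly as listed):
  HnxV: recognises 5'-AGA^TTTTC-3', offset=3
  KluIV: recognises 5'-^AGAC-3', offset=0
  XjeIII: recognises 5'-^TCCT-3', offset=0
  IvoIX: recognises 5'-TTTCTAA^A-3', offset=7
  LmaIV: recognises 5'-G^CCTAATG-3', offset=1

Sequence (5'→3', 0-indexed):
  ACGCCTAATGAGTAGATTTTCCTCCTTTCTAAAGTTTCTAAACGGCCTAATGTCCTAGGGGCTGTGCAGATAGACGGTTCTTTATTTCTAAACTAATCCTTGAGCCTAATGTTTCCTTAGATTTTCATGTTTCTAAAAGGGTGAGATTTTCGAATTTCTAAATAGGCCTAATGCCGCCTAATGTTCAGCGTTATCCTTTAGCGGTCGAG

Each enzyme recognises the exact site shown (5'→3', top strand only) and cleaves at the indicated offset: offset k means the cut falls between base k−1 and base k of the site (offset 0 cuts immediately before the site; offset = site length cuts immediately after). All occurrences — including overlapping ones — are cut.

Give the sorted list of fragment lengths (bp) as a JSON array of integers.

[3,3,4,5,5,5,7,8,8,9,9,10,10,10,13,14,15,15,17,19,20]

Scan for sites:
  HnxV AGATTTTC/3: at [13, 118, 143] ⇒ [16, 121, 146]
  KluIV AGAC/0: at [71, 207] ⇒ [71, 207]
  XjeIII TCCT/0: at [19, 22, 52, 96, 113, 193] ⇒ [19, 22, 52, 96, 113, 193]
  IvoIX TTTCTAAA/7: at [25, 34, 84, 129, 154] ⇒ [32, 41, 91, 136, 161]
  LmaIV GCCTAATG/1: at [2, 44, 103, 165, 175] ⇒ [3, 45, 104, 166, 176]

All cut coordinates (distinct, sorted): [3, 16, 19, 22, 32, 41, 45, 52, 71, 91, 96, 104, 113, 121, 136, 146, 161, 166, 176, 193, 207]

Fragment lengths:
  3→16: 13 bp
  16→19: 3 bp
  19→22: 3 bp
  22→32: 10 bp
  32→41: 9 bp
  41→45: 4 bp
  45→52: 7 bp
  52→71: 19 bp
  71→91: 20 bp
  91→96: 5 bp
  96→104: 8 bp
  104→113: 9 bp
  113→121: 8 bp
  121→136: 15 bp
  136→146: 10 bp
  146→161: 15 bp
  161→166: 5 bp
  166→176: 10 bp
  176→193: 17 bp
  193→207: 14 bp
  207→3 (wrap): 209-207+3 = 5 bp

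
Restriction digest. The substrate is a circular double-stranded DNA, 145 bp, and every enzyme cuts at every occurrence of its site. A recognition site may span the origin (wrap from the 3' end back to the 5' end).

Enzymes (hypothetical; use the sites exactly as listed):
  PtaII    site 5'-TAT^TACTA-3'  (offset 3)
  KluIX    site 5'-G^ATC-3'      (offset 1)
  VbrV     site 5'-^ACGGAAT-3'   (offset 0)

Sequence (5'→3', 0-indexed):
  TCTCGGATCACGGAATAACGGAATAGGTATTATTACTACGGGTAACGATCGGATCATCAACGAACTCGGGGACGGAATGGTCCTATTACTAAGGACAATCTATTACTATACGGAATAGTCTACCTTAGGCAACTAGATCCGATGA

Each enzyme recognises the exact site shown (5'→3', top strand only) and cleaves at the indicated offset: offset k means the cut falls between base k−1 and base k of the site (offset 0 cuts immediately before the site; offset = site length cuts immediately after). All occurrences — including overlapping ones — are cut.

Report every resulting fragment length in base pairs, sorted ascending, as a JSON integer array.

[3,5,6,7,8,8,14,15,16,17,19,27]

Scan for sites:
  PtaII (TATTACTA, off=3): starts [30, 83, 100] → cuts [33, 86, 103]
  KluIX (GATC, off=1): starts [5, 46, 51, 135, 143] → cuts [6, 47, 52, 136, 144]
  VbrV (ACGGAAT, off=0): starts [9, 17, 71, 109] → cuts [9, 17, 71, 109]

Pooled cuts: [6, 9, 17, 33, 47, 52, 71, 86, 103, 109, 136, 144]

Fragment lengths:
  6→9: 3 bp
  9→17: 8 bp
  17→33: 16 bp
  33→47: 14 bp
  47→52: 5 bp
  52→71: 19 bp
  71→86: 15 bp
  86→103: 17 bp
  103→109: 6 bp
  109→136: 27 bp
  136→144: 8 bp
  144→6 (wrap): 145-144+6 = 7 bp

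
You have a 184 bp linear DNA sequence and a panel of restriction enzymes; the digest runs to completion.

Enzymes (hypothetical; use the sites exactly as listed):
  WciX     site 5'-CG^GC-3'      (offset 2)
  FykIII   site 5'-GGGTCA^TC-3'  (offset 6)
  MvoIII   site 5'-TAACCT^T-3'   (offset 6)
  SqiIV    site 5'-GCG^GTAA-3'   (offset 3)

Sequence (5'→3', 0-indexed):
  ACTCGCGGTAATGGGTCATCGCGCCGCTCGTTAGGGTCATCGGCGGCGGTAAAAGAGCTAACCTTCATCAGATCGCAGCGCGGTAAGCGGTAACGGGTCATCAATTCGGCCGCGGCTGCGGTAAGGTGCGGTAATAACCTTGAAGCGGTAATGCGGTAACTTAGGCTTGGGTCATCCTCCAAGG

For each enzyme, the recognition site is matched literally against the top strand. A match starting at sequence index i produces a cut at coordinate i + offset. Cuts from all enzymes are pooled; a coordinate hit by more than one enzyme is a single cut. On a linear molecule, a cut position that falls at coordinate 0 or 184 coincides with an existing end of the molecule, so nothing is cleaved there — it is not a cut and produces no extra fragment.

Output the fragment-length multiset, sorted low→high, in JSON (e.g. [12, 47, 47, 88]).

[3,3,3,6,6,7,7,7,8,8,10,10,10,11,11,16,18,19,21]

Per-enzyme occurrences:
  WciX CGGC/2: at [40, 43, 106, 112] ⇒ [42, 45, 108, 114]
  FykIII GGGTCATC/6: at [12, 33, 94, 168] ⇒ [18, 39, 100, 174]
  MvoIII TAACCTT/6: at [58, 134] ⇒ [64, 140]
  SqiIV GCGGTAA/3: at [4, 45, 79, 86, 117, 127, 144, 152] ⇒ [7, 48, 82, 89, 120, 130, 147, 155]

All cut coordinates (distinct, sorted): [7, 18, 39, 42, 45, 48, 64, 82, 89, 100, 108, 114, 120, 130, 140, 147, 155, 174]

Fragment lengths:
  [0,7): 7 bp
  [7,18): 11 bp
  [18,39): 21 bp
  [39,42): 3 bp
  [42,45): 3 bp
  [45,48): 3 bp
  [48,64): 16 bp
  [64,82): 18 bp
  [82,89): 7 bp
  [89,100): 11 bp
  [100,108): 8 bp
  [108,114): 6 bp
  [114,120): 6 bp
  [120,130): 10 bp
  [130,140): 10 bp
  [140,147): 7 bp
  [147,155): 8 bp
  [155,174): 19 bp
  [174,184): 10 bp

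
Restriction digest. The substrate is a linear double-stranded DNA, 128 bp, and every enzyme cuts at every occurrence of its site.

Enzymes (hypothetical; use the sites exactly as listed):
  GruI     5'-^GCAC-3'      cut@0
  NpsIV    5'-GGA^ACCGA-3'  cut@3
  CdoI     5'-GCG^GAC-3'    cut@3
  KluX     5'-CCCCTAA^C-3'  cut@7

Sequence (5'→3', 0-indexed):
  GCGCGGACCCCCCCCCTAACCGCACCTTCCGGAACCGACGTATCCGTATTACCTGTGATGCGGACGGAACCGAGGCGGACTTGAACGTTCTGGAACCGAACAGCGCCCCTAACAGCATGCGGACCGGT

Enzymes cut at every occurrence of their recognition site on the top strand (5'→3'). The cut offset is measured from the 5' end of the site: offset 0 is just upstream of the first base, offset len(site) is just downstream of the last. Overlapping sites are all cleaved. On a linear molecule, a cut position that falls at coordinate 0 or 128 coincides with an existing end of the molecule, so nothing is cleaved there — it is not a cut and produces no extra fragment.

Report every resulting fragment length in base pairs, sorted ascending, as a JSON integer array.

Site scan:
  GruI GCAC/0: at [21] ⇒ [21]
  NpsIV GGAACCGA/3: at [30, 65, 91] ⇒ [33, 68, 94]
  CdoI GCGGAC/3: at [2, 59, 74, 118] ⇒ [5, 62, 77, 121]
  KluX CCCCTAAC/7: at [12, 105] ⇒ [19, 112]

Pooled cuts: [5, 19, 21, 33, 62, 68, 77, 94, 112, 121]

Fragments:
  [0,5): 5 bp
  [5,19): 14 bp
  [19,21): 2 bp
  [21,33): 12 bp
  [33,62): 29 bp
  [62,68): 6 bp
  [68,77): 9 bp
  [77,94): 17 bp
  [94,112): 18 bp
  [112,121): 9 bp
  [121,128): 7 bp

[2,5,6,7,9,9,12,14,17,18,29]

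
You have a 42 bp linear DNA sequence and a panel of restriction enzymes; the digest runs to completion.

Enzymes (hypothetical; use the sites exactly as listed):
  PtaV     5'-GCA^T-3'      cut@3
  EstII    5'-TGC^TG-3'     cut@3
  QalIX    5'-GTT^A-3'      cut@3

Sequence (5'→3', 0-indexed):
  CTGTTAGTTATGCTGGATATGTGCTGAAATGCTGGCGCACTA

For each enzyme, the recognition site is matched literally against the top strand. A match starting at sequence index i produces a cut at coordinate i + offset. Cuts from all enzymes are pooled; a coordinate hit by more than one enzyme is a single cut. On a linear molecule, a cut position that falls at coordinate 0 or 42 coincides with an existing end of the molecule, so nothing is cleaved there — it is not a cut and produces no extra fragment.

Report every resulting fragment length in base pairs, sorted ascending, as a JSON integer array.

[4,4,5,8,10,11]

Per-enzyme occurrences:
  PtaV (GCAT, off=3): no sites
  EstII TGCTG/3: at [10, 21, 29] ⇒ [13, 24, 32]
  QalIX GTTA/3: at [2, 6] ⇒ [5, 9]

All cut coordinates (distinct, sorted): [5, 9, 13, 24, 32]

Fragments:
  [0,5): 5 bp
  [5,9): 4 bp
  [9,13): 4 bp
  [13,24): 11 bp
  [24,32): 8 bp
  [32,42): 10 bp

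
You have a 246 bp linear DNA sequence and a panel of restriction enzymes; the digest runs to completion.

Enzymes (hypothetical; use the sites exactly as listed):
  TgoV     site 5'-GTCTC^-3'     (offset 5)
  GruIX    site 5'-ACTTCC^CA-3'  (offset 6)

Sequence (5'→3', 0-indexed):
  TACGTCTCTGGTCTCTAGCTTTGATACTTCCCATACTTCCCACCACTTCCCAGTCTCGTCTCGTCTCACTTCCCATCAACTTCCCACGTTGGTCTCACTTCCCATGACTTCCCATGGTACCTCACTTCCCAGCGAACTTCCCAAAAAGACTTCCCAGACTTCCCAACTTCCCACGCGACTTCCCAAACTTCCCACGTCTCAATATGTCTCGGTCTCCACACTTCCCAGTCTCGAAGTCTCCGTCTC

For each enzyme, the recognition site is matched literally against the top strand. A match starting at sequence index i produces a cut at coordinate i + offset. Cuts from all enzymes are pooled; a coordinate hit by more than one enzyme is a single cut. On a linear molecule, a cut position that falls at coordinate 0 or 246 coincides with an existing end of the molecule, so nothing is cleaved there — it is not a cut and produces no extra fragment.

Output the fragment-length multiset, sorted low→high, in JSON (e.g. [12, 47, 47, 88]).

Scan for sites:
  TgoV GTCTC/5: at [3, 10, 52, 57, 62, 91, 195, 205, 211, 227, 235, 241] ⇒ [8, 15, 57, 62, 67, 96, 200, 210, 216, 232, 240] (position 246 is a terminus of the linear molecule — no cut)
  GruIX ACTTCCCA/6: at [25, 34, 44, 67, 78, 96, 106, 123, 135, 148, 157, 165, 177, 186, 219] ⇒ [31, 40, 50, 73, 84, 102, 112, 129, 141, 154, 163, 171, 183, 192, 225]

All cut coordinates (distinct, sorted): [8, 15, 31, 40, 50, 57, 62, 67, 73, 84, 96, 102, 112, 129, 141, 154, 163, 171, 183, 192, 200, 210, 216, 225, 232, 240]

Fragments:
  [0,8): 8 bp
  [8,15): 7 bp
  [15,31): 16 bp
  [31,40): 9 bp
  [40,50): 10 bp
  [50,57): 7 bp
  [57,62): 5 bp
  [62,67): 5 bp
  [67,73): 6 bp
  [73,84): 11 bp
  [84,96): 12 bp
  [96,102): 6 bp
  [102,112): 10 bp
  [112,129): 17 bp
  [129,141): 12 bp
  [141,154): 13 bp
  [154,163): 9 bp
  [163,171): 8 bp
  [171,183): 12 bp
  [183,192): 9 bp
  [192,200): 8 bp
  [200,210): 10 bp
  [210,216): 6 bp
  [216,225): 9 bp
  [225,232): 7 bp
  [232,240): 8 bp
  [240,246): 6 bp

[5,5,6,6,6,6,7,7,7,8,8,8,8,9,9,9,9,10,10,10,11,12,12,12,13,16,17]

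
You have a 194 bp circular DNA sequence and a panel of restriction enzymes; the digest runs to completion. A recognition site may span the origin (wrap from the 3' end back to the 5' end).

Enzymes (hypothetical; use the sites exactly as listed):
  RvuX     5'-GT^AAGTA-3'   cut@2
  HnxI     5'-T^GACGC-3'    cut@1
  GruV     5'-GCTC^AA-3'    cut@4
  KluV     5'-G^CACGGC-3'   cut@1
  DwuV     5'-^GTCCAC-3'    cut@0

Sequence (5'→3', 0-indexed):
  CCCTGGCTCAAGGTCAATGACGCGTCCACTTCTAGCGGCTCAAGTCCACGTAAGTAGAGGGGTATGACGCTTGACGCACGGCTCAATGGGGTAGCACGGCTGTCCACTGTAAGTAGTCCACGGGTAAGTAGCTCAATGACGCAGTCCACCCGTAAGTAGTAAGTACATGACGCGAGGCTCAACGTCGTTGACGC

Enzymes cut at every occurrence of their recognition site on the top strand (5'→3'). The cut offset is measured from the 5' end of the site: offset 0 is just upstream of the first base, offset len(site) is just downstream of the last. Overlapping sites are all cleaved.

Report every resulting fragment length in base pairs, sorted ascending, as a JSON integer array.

[2,3,4,5,5,6,7,7,7,8,8,8,9,9,9,9,10,10,10,12,14,14,18]

Per-enzyme occurrences:
  RvuX (GTAAGTA, off=2): starts [49, 108, 123, 151, 158] → cuts [51, 110, 125, 153, 160]
  HnxI (TGACGC, off=1): starts [17, 64, 71, 136, 167, 188] → cuts [18, 65, 72, 137, 168, 189]
  GruV (GCTCAA, off=4): starts [5, 37, 80, 130, 176] → cuts [9, 41, 84, 134, 180]
  KluV (GCACGGC, off=1): starts [75, 93] → cuts [76, 94]
  DwuV (GTCCAC, off=0): starts [23, 43, 101, 115, 143] → cuts [23, 43, 101, 115, 143]

All cut coordinates (distinct, sorted): [9, 18, 23, 41, 43, 51, 65, 72, 76, 84, 94, 101, 110, 115, 125, 134, 137, 143, 153, 160, 168, 180, 189]

Fragments:
  9→18: 9 bp
  18→23: 5 bp
  23→41: 18 bp
  41→43: 2 bp
  43→51: 8 bp
  51→65: 14 bp
  65→72: 7 bp
  72→76: 4 bp
  76→84: 8 bp
  84→94: 10 bp
  94→101: 7 bp
  101→110: 9 bp
  110→115: 5 bp
  115→125: 10 bp
  125→134: 9 bp
  134→137: 3 bp
  137→143: 6 bp
  143→153: 10 bp
  153→160: 7 bp
  160→168: 8 bp
  168→180: 12 bp
  180→189: 9 bp
  189→9 (wrap): 194-189+9 = 14 bp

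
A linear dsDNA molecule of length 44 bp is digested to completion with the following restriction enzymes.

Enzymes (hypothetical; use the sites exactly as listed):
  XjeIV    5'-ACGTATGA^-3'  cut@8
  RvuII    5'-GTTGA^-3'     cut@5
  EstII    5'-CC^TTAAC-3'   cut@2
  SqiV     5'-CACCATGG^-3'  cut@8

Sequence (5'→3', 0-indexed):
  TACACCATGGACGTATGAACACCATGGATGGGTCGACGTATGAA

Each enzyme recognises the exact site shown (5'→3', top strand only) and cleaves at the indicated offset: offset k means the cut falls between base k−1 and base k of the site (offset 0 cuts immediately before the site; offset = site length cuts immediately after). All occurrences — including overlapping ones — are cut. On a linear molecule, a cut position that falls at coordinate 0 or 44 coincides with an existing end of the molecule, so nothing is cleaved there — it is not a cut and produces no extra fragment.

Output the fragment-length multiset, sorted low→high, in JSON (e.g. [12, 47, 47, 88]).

Per-enzyme occurrences:
  XjeIV (ACGTATGA, off=8): starts [10, 35] → cuts [18, 43]
  RvuII (GTTGA, off=5): no sites
  EstII (CCTTAAC, off=2): no sites
  SqiV (CACCATGG, off=8): starts [2, 19] → cuts [10, 27]

All cut coordinates (distinct, sorted): [10, 18, 27, 43]

Fragments:
  [0,10): 10 bp
  [10,18): 8 bp
  [18,27): 9 bp
  [27,43): 16 bp
  [43,44): 1 bp

[1,8,9,10,16]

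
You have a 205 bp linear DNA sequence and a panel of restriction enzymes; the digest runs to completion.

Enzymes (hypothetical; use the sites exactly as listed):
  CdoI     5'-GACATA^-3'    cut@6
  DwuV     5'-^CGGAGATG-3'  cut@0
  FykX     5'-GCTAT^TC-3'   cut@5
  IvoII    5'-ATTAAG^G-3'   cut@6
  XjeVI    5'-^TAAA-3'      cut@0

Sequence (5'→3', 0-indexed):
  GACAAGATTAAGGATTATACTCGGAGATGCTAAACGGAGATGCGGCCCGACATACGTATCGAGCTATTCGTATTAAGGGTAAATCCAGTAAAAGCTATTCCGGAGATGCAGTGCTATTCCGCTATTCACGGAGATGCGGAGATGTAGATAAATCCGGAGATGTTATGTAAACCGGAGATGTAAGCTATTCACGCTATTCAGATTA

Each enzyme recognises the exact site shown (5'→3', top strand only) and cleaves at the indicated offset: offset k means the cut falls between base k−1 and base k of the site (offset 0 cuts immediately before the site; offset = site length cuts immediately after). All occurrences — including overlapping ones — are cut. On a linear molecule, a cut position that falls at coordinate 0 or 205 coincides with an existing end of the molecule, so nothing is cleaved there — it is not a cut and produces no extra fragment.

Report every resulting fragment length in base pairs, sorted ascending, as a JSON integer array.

Per-enzyme occurrences:
  CdoI (GACATA, off=6): starts [48] → cuts [54]
  DwuV (CGGAGATG, off=0): starts [21, 34, 100, 128, 136, 154, 172] → cuts [21, 34, 100, 128, 136, 154, 172]
  FykX (GCTATTC, off=5): starts [62, 93, 112, 120, 183, 192] → cuts [67, 98, 117, 125, 188, 197]
  IvoII (ATTAAGG, off=6): starts [6, 71] → cuts [12, 77]
  XjeVI (TAAA, off=0): starts [30, 79, 88, 148, 167] → cuts [30, 79, 88, 148, 167]

All cut coordinates (distinct, sorted): [12, 21, 30, 34, 54, 67, 77, 79, 88, 98, 100, 117, 125, 128, 136, 148, 154, 167, 172, 188, 197]

Fragments:
  [0,12): 12 bp
  [12,21): 9 bp
  [21,30): 9 bp
  [30,34): 4 bp
  [34,54): 20 bp
  [54,67): 13 bp
  [67,77): 10 bp
  [77,79): 2 bp
  [79,88): 9 bp
  [88,98): 10 bp
  [98,100): 2 bp
  [100,117): 17 bp
  [117,125): 8 bp
  [125,128): 3 bp
  [128,136): 8 bp
  [136,148): 12 bp
  [148,154): 6 bp
  [154,167): 13 bp
  [167,172): 5 bp
  [172,188): 16 bp
  [188,197): 9 bp
  [197,205): 8 bp

[2,2,3,4,5,6,8,8,8,9,9,9,9,10,10,12,12,13,13,16,17,20]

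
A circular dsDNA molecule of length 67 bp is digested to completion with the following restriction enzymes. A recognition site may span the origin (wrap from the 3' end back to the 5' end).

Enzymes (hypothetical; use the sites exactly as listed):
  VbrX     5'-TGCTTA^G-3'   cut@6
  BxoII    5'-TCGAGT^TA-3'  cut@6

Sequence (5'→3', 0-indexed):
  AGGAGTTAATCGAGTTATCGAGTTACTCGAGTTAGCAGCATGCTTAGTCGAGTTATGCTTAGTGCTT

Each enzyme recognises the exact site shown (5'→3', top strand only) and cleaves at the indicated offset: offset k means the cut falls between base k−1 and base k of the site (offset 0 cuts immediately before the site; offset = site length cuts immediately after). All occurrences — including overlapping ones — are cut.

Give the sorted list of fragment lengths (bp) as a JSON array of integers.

[7,7,8,8,9,14,14]

Per-enzyme occurrences:
  VbrX (TGCTTAG, off=6): starts [40, 55, 62] → cuts [1, 46, 61]
  BxoII (TCGAGTTA, off=6): starts [9, 17, 26, 47] → cuts [15, 23, 32, 53]

Pooled cuts: [1, 15, 23, 32, 46, 53, 61]

Fragment lengths:
  1→15: 14 bp
  15→23: 8 bp
  23→32: 9 bp
  32→46: 14 bp
  46→53: 7 bp
  53→61: 8 bp
  61→1 (wrap): 67-61+1 = 7 bp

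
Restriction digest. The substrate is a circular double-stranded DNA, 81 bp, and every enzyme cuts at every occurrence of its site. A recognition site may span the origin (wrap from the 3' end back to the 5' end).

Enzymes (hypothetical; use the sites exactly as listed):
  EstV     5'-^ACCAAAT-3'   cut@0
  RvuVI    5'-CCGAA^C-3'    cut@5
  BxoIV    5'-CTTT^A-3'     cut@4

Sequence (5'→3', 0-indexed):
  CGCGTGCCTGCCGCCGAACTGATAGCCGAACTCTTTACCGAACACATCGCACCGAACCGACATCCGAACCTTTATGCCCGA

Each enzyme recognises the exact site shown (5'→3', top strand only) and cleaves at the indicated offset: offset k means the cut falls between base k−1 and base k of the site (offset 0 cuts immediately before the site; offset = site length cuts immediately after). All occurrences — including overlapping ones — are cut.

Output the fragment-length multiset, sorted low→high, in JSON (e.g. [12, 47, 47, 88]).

[5,6,6,12,12,14,26]

Site scan:
  EstV (ACCAAAT, off=0): no sites
  RvuVI (CCGAAC, off=5): starts [13, 25, 37, 51, 63] → cuts [18, 30, 42, 56, 68]
  BxoIV (CTTTA, off=4): starts [32, 69] → cuts [36, 73]

Pooled cuts: [18, 30, 36, 42, 56, 68, 73]

Fragment lengths:
  18→30: 12 bp
  30→36: 6 bp
  36→42: 6 bp
  42→56: 14 bp
  56→68: 12 bp
  68→73: 5 bp
  73→18 (wrap): 81-73+18 = 26 bp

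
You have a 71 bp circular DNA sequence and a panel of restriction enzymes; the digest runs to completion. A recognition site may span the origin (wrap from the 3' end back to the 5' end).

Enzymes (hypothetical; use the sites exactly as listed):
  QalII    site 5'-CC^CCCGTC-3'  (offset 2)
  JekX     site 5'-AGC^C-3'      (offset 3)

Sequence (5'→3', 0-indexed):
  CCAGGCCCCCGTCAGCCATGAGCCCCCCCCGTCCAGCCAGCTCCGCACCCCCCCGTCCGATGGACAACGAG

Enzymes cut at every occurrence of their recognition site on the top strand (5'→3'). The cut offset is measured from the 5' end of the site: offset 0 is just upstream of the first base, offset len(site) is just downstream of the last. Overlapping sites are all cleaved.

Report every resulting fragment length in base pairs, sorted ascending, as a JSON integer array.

[4,6,7,9,10,14,21]

Scan for sites:
  QalII CCCCCGTC/2: at [5, 25, 49] ⇒ [7, 27, 51]
  JekX AGCC/3: at [13, 20, 34, 69] ⇒ [1, 16, 23, 37]

Pooled cuts: [1, 7, 16, 23, 27, 37, 51]

Fragment lengths:
  1→7: 6 bp
  7→16: 9 bp
  16→23: 7 bp
  23→27: 4 bp
  27→37: 10 bp
  37→51: 14 bp
  51→1 (wrap): 71-51+1 = 21 bp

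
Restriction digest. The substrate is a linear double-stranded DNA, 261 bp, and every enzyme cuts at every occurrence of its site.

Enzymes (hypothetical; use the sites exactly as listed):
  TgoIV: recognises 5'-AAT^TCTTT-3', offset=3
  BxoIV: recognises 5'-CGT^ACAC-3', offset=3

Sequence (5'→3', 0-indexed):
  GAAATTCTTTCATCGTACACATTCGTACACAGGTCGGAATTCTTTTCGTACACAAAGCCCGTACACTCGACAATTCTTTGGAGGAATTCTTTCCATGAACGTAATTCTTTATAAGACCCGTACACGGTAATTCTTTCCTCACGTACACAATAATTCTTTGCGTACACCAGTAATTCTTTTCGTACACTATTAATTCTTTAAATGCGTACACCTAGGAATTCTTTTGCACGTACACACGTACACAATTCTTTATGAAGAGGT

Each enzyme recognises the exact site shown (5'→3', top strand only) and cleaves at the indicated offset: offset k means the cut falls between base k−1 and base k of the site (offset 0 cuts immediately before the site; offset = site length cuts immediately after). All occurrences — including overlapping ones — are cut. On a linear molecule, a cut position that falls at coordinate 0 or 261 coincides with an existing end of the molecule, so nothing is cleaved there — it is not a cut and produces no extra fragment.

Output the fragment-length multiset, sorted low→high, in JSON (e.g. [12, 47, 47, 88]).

Per-enzyme occurrences:
  TgoIV (AATTCTTT, off=3): starts [2, 37, 71, 84, 102, 128, 151, 171, 191, 216, 243] → cuts [5, 40, 74, 87, 105, 131, 154, 174, 194, 219, 246]
  BxoIV (CGTACAC, off=3): starts [13, 23, 46, 59, 118, 141, 160, 180, 204, 228, 236] → cuts [16, 26, 49, 62, 121, 144, 163, 183, 207, 231, 239]

All cut coordinates (distinct, sorted): [5, 16, 26, 40, 49, 62, 74, 87, 105, 121, 131, 144, 154, 163, 174, 183, 194, 207, 219, 231, 239, 246]

Fragment lengths:
  [0,5): 5 bp
  [5,16): 11 bp
  [16,26): 10 bp
  [26,40): 14 bp
  [40,49): 9 bp
  [49,62): 13 bp
  [62,74): 12 bp
  [74,87): 13 bp
  [87,105): 18 bp
  [105,121): 16 bp
  [121,131): 10 bp
  [131,144): 13 bp
  [144,154): 10 bp
  [154,163): 9 bp
  [163,174): 11 bp
  [174,183): 9 bp
  [183,194): 11 bp
  [194,207): 13 bp
  [207,219): 12 bp
  [219,231): 12 bp
  [231,239): 8 bp
  [239,246): 7 bp
  [246,261): 15 bp

[5,7,8,9,9,9,10,10,10,11,11,11,12,12,12,13,13,13,13,14,15,16,18]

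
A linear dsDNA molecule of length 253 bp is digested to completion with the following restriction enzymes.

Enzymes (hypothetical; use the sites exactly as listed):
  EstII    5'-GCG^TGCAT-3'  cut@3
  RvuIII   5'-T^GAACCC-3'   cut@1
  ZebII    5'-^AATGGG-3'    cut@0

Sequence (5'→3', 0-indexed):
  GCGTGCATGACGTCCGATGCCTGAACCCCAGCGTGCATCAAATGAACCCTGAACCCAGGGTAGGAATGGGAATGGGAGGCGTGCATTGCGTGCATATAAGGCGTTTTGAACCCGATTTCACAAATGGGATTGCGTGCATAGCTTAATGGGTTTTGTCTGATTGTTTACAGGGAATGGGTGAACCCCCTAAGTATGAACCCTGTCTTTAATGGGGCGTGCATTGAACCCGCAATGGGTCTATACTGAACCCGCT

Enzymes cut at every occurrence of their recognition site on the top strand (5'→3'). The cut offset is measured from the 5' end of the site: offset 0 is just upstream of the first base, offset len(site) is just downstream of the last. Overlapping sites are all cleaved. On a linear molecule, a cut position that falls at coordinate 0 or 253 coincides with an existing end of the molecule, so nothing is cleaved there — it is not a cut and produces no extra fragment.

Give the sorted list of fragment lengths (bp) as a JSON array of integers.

Scan for sites:
  EstII GCGTGCAT/3: at [0, 30, 78, 87, 131, 213] ⇒ [3, 33, 81, 90, 134, 216]
  RvuIII TGAACCC/1: at [21, 42, 49, 106, 178, 193, 221, 243] ⇒ [22, 43, 50, 107, 179, 194, 222, 244]
  ZebII AATGGG/0: at [64, 70, 122, 144, 172, 207, 230] ⇒ [64, 70, 122, 144, 172, 207, 230]

Pooled cuts: [3, 22, 33, 43, 50, 64, 70, 81, 90, 107, 122, 134, 144, 172, 179, 194, 207, 216, 222, 230, 244]

Fragments:
  [0,3): 3 bp
  [3,22): 19 bp
  [22,33): 11 bp
  [33,43): 10 bp
  [43,50): 7 bp
  [50,64): 14 bp
  [64,70): 6 bp
  [70,81): 11 bp
  [81,90): 9 bp
  [90,107): 17 bp
  [107,122): 15 bp
  [122,134): 12 bp
  [134,144): 10 bp
  [144,172): 28 bp
  [172,179): 7 bp
  [179,194): 15 bp
  [194,207): 13 bp
  [207,216): 9 bp
  [216,222): 6 bp
  [222,230): 8 bp
  [230,244): 14 bp
  [244,253): 9 bp

[3,6,6,7,7,8,9,9,9,10,10,11,11,12,13,14,14,15,15,17,19,28]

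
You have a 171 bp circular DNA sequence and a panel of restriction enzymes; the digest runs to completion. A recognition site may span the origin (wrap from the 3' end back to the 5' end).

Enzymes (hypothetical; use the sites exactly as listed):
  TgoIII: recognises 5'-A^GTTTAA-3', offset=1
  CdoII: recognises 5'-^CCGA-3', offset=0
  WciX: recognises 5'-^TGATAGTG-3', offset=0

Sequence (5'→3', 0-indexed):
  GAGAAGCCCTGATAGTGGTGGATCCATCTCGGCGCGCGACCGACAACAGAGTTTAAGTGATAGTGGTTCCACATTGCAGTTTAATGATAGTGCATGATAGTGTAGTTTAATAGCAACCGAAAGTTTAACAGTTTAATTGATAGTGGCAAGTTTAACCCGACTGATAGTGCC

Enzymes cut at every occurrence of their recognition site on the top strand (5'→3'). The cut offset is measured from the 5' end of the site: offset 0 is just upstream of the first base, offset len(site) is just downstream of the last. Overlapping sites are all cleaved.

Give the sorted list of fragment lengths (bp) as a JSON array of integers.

Scan for sites:
  TgoIII AGTTTAA/1: at [49, 77, 103, 121, 129, 148] ⇒ [50, 78, 104, 122, 130, 149]
  CdoII CCGA/0: at [39, 116, 156, 169] ⇒ [39, 116, 156, 169]
  WciX TGATAGTG/0: at [9, 57, 84, 94, 137, 161] ⇒ [9, 57, 84, 94, 137, 161]

All cut coordinates (distinct, sorted): [9, 39, 50, 57, 78, 84, 94, 104, 116, 122, 130, 137, 149, 156, 161, 169]

Fragment lengths:
  9→39: 30 bp
  39→50: 11 bp
  50→57: 7 bp
  57→78: 21 bp
  78→84: 6 bp
  84→94: 10 bp
  94→104: 10 bp
  104→116: 12 bp
  116→122: 6 bp
  122→130: 8 bp
  130→137: 7 bp
  137→149: 12 bp
  149→156: 7 bp
  156→161: 5 bp
  161→169: 8 bp
  169→9 (wrap): 171-169+9 = 11 bp

[5,6,6,7,7,7,8,8,10,10,11,11,12,12,21,30]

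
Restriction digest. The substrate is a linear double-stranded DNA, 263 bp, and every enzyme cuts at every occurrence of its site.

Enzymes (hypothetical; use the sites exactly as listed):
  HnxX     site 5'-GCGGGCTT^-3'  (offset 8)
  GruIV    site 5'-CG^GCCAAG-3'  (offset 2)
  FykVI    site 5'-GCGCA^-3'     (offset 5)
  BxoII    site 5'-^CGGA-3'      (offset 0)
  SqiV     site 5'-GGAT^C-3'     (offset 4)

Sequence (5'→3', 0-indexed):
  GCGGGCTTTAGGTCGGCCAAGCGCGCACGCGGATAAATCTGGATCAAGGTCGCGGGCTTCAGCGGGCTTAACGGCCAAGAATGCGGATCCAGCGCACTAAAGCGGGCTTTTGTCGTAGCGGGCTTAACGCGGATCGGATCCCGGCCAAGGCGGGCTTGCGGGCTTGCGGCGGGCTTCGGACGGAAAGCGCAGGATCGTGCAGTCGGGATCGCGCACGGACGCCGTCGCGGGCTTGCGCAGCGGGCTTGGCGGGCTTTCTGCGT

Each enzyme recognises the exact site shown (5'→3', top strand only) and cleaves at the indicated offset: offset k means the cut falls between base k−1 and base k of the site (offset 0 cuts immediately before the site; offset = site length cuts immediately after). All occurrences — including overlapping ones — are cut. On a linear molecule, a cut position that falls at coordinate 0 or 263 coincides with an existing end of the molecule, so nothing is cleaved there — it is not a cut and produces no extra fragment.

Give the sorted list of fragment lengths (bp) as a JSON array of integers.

Per-enzyme occurrences:
  HnxX GCGGGCTT/8: at [0, 51, 61, 101, 117, 149, 157, 168, 226, 239, 248] ⇒ [8, 59, 69, 109, 125, 157, 165, 176, 234, 247, 256]
  GruIV CGGCCAAG/2: at [13, 71, 141] ⇒ [15, 73, 143]
  FykVI GCGCA/5: at [22, 91, 186, 210, 234] ⇒ [27, 96, 191, 215, 239]
  BxoII CGGA/0: at [29, 83, 129, 134, 176, 180, 215] ⇒ [29, 83, 129, 134, 176, 180, 215]
  SqiV GGATC/4: at [40, 84, 130, 135, 191, 205] ⇒ [44, 88, 134, 139, 195, 209]

All cut coordinates (distinct, sorted): [8, 15, 27, 29, 44, 59, 69, 73, 83, 88, 96, 109, 125, 129, 134, 139, 143, 157, 165, 176, 180, 191, 195, 209, 215, 234, 239, 247, 256]

Fragments:
  [0,8): 8 bp
  [8,15): 7 bp
  [15,27): 12 bp
  [27,29): 2 bp
  [29,44): 15 bp
  [44,59): 15 bp
  [59,69): 10 bp
  [69,73): 4 bp
  [73,83): 10 bp
  [83,88): 5 bp
  [88,96): 8 bp
  [96,109): 13 bp
  [109,125): 16 bp
  [125,129): 4 bp
  [129,134): 5 bp
  [134,139): 5 bp
  [139,143): 4 bp
  [143,157): 14 bp
  [157,165): 8 bp
  [165,176): 11 bp
  [176,180): 4 bp
  [180,191): 11 bp
  [191,195): 4 bp
  [195,209): 14 bp
  [209,215): 6 bp
  [215,234): 19 bp
  [234,239): 5 bp
  [239,247): 8 bp
  [247,256): 9 bp
  [256,263): 7 bp

[2,4,4,4,4,4,5,5,5,5,6,7,7,8,8,8,8,9,10,10,11,11,12,13,14,14,15,15,16,19]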